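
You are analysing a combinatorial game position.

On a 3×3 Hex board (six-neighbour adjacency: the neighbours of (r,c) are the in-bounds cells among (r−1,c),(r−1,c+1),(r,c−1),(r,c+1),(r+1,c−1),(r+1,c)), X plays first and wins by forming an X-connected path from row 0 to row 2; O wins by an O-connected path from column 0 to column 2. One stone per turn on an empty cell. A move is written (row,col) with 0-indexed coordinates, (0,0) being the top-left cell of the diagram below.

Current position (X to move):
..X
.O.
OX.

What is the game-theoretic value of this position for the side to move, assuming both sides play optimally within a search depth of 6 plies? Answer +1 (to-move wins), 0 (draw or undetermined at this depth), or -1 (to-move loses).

[..X/.O./OX.] X move#1: (0,0):-1/X.X/.O./OX., (0,1):-1/.XX/.O./OX., (1,0):-1/..X/XO./OX., (1,2):+1/..X/.OX/OX.*, (2,2):-1/..X/.O./OXX
[..X/.OX/OX.] end (terminal -1, O#2); searched ..X/.O./OX. to 6

value(..X/.O./OX., X) = +1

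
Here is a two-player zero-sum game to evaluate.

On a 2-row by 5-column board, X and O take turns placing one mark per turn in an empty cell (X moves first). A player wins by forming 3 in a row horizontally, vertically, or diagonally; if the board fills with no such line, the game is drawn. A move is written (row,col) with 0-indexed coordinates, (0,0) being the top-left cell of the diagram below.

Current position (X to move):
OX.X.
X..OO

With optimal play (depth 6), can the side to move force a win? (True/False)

X winning at [OX.X./X..OO]: True

ply 1, X at OX.X./X..OO | (0,2)=+1→OXXX./X..OO*; (0,4)=-1→OX.XX/X..OO; (1,1)=-1→OX.X./XX.OO; (1,2)=+1→OX.X./X.XOO
ply 2: OXXX./X..OO is terminal -1 (O); from OX.X./X..OO depth 6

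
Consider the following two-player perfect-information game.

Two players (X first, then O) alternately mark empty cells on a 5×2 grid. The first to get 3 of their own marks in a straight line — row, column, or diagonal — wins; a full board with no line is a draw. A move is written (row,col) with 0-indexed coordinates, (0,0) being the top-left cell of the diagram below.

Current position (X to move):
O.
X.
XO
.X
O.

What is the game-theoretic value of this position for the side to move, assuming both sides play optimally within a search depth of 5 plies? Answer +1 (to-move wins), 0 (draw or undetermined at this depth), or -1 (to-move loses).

value(O./X./XO/.X/O., X) = +1

ply 1, X at O./X./XO/.X/O. | (0,1)=+0→OX/X./XO/.X/O.; (1,1)=+0→O./XX/XO/.X/O.; (3,0)=+1→O./X./XO/XX/O.*; (4,1)=+0→O./X./XO/.X/OX
ply 2: O./X./XO/XX/O. is terminal -1 (O); from O./X./XO/.X/O. depth 5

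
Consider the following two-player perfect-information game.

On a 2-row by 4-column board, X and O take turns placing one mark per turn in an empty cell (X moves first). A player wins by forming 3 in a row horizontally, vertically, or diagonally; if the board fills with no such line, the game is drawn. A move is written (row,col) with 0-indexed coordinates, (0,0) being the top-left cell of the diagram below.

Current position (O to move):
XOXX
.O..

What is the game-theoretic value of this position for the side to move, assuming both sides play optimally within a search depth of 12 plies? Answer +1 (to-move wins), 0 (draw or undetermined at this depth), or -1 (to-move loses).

ply 1, O at XOXX/.O.. | (1,0)=+0→XOXX/OO..; (1,2)=+1→XOXX/.OO.*; (1,3)=+0→XOXX/.O.O
ply 2, X at XOXX/.OO. | (1,0)=-1→XOXX/XOO.*; (1,3)=-1→XOXX/.OOX
ply 3, O at XOXX/XOO. | (1,3)=+1→XOXX/XOOO*
ply 4: XOXX/XOOO is terminal -1 (X); from XOXX/.O.. depth 12

value(XOXX/.O.., O) = +1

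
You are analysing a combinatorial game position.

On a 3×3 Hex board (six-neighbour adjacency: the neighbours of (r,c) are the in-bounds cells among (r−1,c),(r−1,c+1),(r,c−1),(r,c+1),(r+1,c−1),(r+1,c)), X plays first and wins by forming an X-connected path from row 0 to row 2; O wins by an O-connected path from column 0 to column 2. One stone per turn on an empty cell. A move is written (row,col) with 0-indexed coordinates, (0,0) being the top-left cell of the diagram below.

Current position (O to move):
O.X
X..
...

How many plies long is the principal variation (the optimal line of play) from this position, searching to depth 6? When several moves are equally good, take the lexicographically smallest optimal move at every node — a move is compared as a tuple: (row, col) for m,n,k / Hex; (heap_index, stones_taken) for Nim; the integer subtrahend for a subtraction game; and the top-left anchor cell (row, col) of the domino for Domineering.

PV length from [O.X/X../...]: 4 plies

ply 1, O at O.X/X../... | (0,1)=-1→OOX/X../...*; (1,1)=-1→O.X/XO./...; (1,2)=-1→O.X/X.O/...; (2,0)=-1→O.X/X../O..; (2,1)=-1→O.X/X../.O.; (2,2)=-1→O.X/X../..O
ply 2, X at OOX/X../... | (1,1)=+1→OOX/XX./...*; (1,2)=+1→OOX/X.X/...; (2,0)=+1→OOX/X../X..; (2,1)=+1→OOX/X../.X.; (2,2)=+1→OOX/X../..X
ply 3, O at OOX/XX./... | (1,2)=-1→OOX/XXO/...*; (2,0)=-1→OOX/XX./O..; (2,1)=-1→OOX/XX./.O.; (2,2)=-1→OOX/XX./..O
ply 4, X at OOX/XXO/... | (2,0)=+1→OOX/XXO/X..*; (2,1)=+1→OOX/XXO/.X.; (2,2)=+1→OOX/XXO/..X
ply 5: OOX/XXO/X.. is terminal -1 (O); from O.X/X../... depth 6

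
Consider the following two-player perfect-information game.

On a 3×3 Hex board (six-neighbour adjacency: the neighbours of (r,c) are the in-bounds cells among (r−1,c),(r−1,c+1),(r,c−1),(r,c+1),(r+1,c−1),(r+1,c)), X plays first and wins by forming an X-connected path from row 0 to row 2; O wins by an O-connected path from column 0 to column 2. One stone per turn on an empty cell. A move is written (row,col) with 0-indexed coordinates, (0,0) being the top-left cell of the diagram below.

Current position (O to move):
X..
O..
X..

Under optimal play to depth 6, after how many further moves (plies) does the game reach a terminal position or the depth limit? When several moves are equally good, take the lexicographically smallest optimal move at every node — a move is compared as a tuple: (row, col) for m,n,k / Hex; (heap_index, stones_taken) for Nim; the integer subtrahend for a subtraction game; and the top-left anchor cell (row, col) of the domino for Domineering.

p1 O@[X../O../X..]: (0,1)[XO./O../X..]-1 (0,2)[X.O/O../X..]+1* (1,1)[X../OO./X..]+1 (1,2)[X../O.O/X..]-1 (2,1)[X../O../XO.]-1 (2,2)[X../O../X.O]-1
p2 X@[X.O/O../X..]: (0,1)[XXO/O../X..]-1* (1,1)[X.O/OX./X..]-1 (1,2)[X.O/O.X/X..]-1 (2,1)[X.O/O../XX.]-1 (2,2)[X.O/O../X.X]-1
p3 O@[XXO/O../X..]: (1,1)[XXO/OO./X..]+1* (1,2)[XXO/O.O/X..]-1 (2,1)[XXO/O../XO.]-1 (2,2)[XXO/O../X.O]-1
p4 X@[XXO/OO./X..] terminal -1; root [X../O../X..] d6

PV length from [X../O../X..]: 3 plies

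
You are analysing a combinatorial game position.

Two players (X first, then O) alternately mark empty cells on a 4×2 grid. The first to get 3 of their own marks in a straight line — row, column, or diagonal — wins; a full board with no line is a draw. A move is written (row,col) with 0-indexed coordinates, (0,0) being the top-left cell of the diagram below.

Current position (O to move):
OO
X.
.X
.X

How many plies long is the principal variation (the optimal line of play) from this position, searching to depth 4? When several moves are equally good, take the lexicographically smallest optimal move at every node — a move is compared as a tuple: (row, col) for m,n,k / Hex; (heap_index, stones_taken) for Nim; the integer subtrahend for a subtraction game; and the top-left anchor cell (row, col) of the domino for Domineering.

PV length from [OO/X./.X/.X]: 3 plies

ply 1, O at OO/X./.X/.X | (1,1)=+0→OO/XO/.X/.X*; (2,0)=-1→OO/X./OX/.X; (3,0)=-1→OO/X./.X/OX
ply 2, X at OO/XO/.X/.X | (2,0)=+0→OO/XO/XX/.X*; (3,0)=+0→OO/XO/.X/XX
ply 3, O at OO/XO/XX/.X | (3,0)=+0→OO/XO/XX/OX*
ply 4: OO/XO/XX/OX is terminal +0 (X); from OO/X./.X/.X depth 4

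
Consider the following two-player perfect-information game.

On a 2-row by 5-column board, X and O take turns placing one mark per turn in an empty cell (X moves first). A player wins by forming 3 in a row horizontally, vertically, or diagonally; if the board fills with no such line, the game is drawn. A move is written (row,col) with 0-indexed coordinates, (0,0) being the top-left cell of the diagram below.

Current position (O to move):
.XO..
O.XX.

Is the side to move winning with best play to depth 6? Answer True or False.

O winning at [.XO../O.XX.]: False

p1 O@[.XO../O.XX.]: (0,0)[OXO../O.XX.]-1* (0,3)[.XOO./O.XX.]-1 (0,4)[.XO.O/O.XX.]-1 (1,1)[.XO../OOXX.]-1 (1,4)[.XO../O.XXO]-1
p2 X@[OXO../O.XX.]: (0,3)[OXOX./O.XX.]+1* (0,4)[OXO.X/O.XX.]+1 (1,1)[OXO../OXXX.]+1 (1,4)[OXO../O.XXX]+1
p3 O@[OXOX./O.XX.]: (0,4)[OXOXO/O.XX.]-1* (1,1)[OXOX./OOXX.]-1 (1,4)[OXOX./O.XXO]-1
p4 X@[OXOXO/O.XX.]: (1,1)[OXOXO/OXXX.]+1* (1,4)[OXOXO/O.XXX]+1
p5 O@[OXOXO/OXXX.] terminal -1; root [.XO../O.XX.] d6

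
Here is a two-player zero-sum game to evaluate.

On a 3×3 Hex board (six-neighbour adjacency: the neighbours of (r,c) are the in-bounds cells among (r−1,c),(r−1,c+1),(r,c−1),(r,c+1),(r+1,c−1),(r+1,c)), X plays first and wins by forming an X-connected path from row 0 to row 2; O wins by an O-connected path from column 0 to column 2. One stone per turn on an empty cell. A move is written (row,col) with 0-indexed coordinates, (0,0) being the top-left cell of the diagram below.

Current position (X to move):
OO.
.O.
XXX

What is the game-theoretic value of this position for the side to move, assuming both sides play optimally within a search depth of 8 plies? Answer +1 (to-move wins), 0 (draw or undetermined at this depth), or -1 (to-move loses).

[OO./.O./XXX] X move#1: (0,2):-1/OOX/.O./XXX*, (1,0):-1/OO./XO./XXX, (1,2):-1/OO./.OX/XXX
[OOX/.O./XXX] O move#2: (1,0):-1/OOX/OO./XXX, (1,2):+1/OOX/.OO/XXX*
[OOX/.OO/XXX] end (terminal -1, X#3); searched OO./.O./XXX to 8

value(OO./.O./XXX, X) = -1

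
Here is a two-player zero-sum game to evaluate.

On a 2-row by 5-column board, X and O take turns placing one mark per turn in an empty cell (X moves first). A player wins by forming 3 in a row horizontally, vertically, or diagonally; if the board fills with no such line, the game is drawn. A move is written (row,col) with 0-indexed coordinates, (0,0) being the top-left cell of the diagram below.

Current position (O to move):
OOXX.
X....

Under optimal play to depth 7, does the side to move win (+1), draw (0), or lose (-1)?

ply 1, O at OOXX./X.... | (0,4)=+0→OOXXO/X....*; (1,1)=-1→OOXX./XO...; (1,2)=-1→OOXX./X.O..; (1,3)=-1→OOXX./X..O.; (1,4)=-1→OOXX./X...O
ply 2, X at OOXXO/X.... | (1,1)=+0→OOXXO/XX...*; (1,2)=+0→OOXXO/X.X..; (1,3)=+0→OOXXO/X..X.; (1,4)=+0→OOXXO/X...X
ply 3, O at OOXXO/XX... | (1,2)=+0→OOXXO/XXO..*; (1,3)=-1→OOXXO/XX.O.; (1,4)=-1→OOXXO/XX..O
ply 4, X at OOXXO/XXO.. | (1,3)=+0→OOXXO/XXOX.*; (1,4)=+0→OOXXO/XXO.X
ply 5, O at OOXXO/XXOX. | (1,4)=+0→OOXXO/XXOXO*
ply 6: OOXXO/XXOXO is terminal +0 (X); from OOXX./X.... depth 7

value(OOXX./X...., O) = 0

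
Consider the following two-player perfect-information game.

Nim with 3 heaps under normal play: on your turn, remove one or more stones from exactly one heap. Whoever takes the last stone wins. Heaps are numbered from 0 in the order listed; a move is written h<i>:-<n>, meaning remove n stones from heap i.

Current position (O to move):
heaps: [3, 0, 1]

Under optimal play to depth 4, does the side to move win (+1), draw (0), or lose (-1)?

ply 1, O at (3,0,1) | h0:-1=-1→(2,0,1); h0:-2=+1→(1,0,1)*; h0:-3=-1→(0,0,1); h2:-1=-1→(3,0,0)
ply 2, X at (1,0,1) | h0:-1=-1→(0,0,1)*; h2:-1=-1→(1,0,0)
ply 3, O at (0,0,1) | h2:-1=+1→(0,0,0)*
ply 4: (0,0,0) is terminal -1 (X); from (3,0,1) depth 4

value((3,0,1), O) = +1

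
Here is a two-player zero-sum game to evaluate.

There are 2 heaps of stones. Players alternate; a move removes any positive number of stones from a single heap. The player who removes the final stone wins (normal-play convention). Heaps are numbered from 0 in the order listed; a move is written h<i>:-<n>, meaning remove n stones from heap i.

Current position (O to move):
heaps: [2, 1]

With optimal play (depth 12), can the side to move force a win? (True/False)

p1 O@[(2,1)]: h0:-1[(1,1)]+1* h0:-2[(0,1)]-1 h1:-1[(2,0)]-1
p2 X@[(1,1)]: h0:-1[(0,1)]-1* h1:-1[(1,0)]-1
p3 O@[(0,1)]: h1:-1[(0,0)]+1*
p4 X@[(0,0)] terminal -1; root [(2,1)] d12

O winning at [(2,1)]: True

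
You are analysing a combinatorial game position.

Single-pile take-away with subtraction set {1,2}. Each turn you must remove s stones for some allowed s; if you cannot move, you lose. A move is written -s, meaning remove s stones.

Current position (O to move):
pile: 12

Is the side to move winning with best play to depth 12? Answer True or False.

p1 O@[12]: -1[11]-1* -2[10]-1
p2 X@[11]: -1[10]-1 -2[9]+1*
p3 O@[9]: -1[8]-1* -2[7]-1
p4 X@[8]: -1[7]-1 -2[6]+1*
p5 O@[6]: -1[5]-1* -2[4]-1
p6 X@[5]: -1[4]-1 -2[3]+1*
p7 O@[3]: -1[2]-1* -2[1]-1
p8 X@[2]: -1[1]-1 -2[0]+1*
p9 O@[0] terminal -1; root [12] d12

O winning at [12]: False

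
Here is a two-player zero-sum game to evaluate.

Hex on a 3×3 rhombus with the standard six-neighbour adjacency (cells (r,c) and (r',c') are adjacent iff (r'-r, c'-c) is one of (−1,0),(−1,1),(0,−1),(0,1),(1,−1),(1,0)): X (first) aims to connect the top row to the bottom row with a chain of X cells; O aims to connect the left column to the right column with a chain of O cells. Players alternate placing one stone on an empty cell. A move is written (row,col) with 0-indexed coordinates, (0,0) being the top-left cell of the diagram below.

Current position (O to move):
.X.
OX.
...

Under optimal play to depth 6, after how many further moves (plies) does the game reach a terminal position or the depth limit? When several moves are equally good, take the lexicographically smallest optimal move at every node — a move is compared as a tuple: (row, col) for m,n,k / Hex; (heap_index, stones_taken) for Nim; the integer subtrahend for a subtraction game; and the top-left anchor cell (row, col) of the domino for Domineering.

PV length from [.X./OX./...]: 4 plies

p1 O@[.X./OX./...]: (0,0)[OX./OX./...]-1* (0,2)[.XO/OX./...]-1 (1,2)[.X./OXO/...]-1 (2,0)[.X./OX./O..]-1 (2,1)[.X./OX./.O.]-1 (2,2)[.X./OX./..O]-1
p2 X@[OX./OX./...]: (0,2)[OXX/OX./...]+1* (1,2)[OX./OXX/...]+1 (2,0)[OX./OX./X..]+1 (2,1)[OX./OX./.X.]+1 (2,2)[OX./OX./..X]+1
p3 O@[OXX/OX./...]: (1,2)[OXX/OXO/...]-1* (2,0)[OXX/OX./O..]-1 (2,1)[OXX/OX./.O.]-1 (2,2)[OXX/OX./..O]-1
p4 X@[OXX/OXO/...]: (2,0)[OXX/OXO/X..]+1* (2,1)[OXX/OXO/.X.]+1 (2,2)[OXX/OXO/..X]+1
p5 O@[OXX/OXO/X..] terminal -1; root [.X./OX./...] d6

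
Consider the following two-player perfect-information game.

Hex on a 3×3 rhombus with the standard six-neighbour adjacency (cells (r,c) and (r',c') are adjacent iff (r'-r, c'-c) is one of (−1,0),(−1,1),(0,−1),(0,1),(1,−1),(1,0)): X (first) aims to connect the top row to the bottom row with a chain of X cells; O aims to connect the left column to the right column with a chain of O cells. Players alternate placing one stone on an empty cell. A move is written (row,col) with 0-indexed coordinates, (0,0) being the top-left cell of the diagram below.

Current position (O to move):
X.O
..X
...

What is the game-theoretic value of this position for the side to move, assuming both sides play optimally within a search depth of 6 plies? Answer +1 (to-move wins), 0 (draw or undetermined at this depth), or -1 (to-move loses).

ply 1, O at X.O/..X/... | (0,1)=-1→XOO/..X/...; (1,0)=+1→X.O/O.X/...*; (1,1)=+1→X.O/.OX/...; (2,0)=-1→X.O/..X/O..; (2,1)=-1→X.O/..X/.O.; (2,2)=-1→X.O/..X/..O
ply 2, X at X.O/O.X/... | (0,1)=-1→XXO/O.X/...*; (1,1)=-1→X.O/OXX/...; (2,0)=-1→X.O/O.X/X..; (2,1)=-1→X.O/O.X/.X.; (2,2)=-1→X.O/O.X/..X
ply 3, O at XXO/O.X/... | (1,1)=+1→XXO/OOX/...*; (2,0)=-1→XXO/O.X/O..; (2,1)=-1→XXO/O.X/.O.; (2,2)=-1→XXO/O.X/..O
ply 4: XXO/OOX/... is terminal -1 (X); from X.O/..X/... depth 6

value(X.O/..X/..., O) = +1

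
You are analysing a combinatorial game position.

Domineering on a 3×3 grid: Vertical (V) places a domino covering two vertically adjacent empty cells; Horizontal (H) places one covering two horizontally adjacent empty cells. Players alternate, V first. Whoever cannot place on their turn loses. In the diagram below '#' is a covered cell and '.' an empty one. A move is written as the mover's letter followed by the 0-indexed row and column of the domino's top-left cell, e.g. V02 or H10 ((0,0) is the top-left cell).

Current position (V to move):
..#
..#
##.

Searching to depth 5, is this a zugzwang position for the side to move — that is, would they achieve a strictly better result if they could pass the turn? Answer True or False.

p1 V@[..#/..#/##.]: V00[#.#/#.#/##.]+1* V01[.##/.##/##.]+1
p2 H@[#.#/#.#/##.] terminal -1; root [..#/..#/##.] d5
if V skipped the turn, H would face:
~ p1 H@[..#/..#/##.]: H00[###/..#/##.]+1* H10[..#/###/##.]+1
~ p2 V@[###/..#/##.] terminal -1; root [..#/..#/##.] d5
compare (V): move=+1 vs pass=-1

zugzwang(..#/..#/##., V) = False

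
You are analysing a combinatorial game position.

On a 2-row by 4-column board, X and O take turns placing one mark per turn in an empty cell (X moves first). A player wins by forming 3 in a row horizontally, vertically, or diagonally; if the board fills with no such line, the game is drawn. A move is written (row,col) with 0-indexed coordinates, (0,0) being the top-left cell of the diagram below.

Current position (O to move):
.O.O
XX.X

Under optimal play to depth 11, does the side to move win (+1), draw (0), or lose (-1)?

value(.O.O/XX.X, O) = +1

ply 1, O at .O.O/XX.X | (0,0)=-1→OO.O/XX.X; (0,2)=+1→.OOO/XX.X*; (1,2)=+0→.O.O/XXOX
ply 2: .OOO/XX.X is terminal -1 (X); from .O.O/XX.X depth 11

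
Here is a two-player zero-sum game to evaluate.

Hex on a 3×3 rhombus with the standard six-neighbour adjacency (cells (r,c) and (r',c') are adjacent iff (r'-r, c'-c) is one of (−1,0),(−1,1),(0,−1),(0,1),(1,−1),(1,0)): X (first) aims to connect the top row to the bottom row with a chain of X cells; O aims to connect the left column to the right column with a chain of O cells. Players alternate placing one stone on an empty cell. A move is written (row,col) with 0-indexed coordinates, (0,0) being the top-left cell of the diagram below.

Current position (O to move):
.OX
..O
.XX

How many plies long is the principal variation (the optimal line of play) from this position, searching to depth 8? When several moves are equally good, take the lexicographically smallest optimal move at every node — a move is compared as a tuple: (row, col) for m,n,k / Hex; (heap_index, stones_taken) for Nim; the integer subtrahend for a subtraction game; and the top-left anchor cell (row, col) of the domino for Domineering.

PV length from [.OX/..O/.XX]: 3 plies

[.OX/..O/.XX] O move#1: (0,0):-1/OOX/..O/.XX, (1,0):-1/.OX/O.O/.XX, (1,1):+1/.OX/.OO/.XX*, (2,0):-1/.OX/..O/OXX
[.OX/.OO/.XX] X move#2: (0,0):-1/XOX/.OO/.XX*, (1,0):-1/.OX/XOO/.XX, (2,0):-1/.OX/.OO/XXX
[XOX/.OO/.XX] O move#3: (1,0):+1/XOX/OOO/.XX*, (2,0):+1/XOX/.OO/OXX
[XOX/OOO/.XX] end (terminal -1, X#4); searched .OX/..O/.XX to 8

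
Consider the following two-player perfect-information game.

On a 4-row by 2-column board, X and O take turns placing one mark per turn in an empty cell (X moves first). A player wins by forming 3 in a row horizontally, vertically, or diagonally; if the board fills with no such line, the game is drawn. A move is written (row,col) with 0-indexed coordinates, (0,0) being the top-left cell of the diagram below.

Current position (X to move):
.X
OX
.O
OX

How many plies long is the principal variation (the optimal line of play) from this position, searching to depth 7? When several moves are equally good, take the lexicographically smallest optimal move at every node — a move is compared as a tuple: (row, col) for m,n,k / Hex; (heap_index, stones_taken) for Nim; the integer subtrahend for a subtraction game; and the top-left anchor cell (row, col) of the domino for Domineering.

PV length from [.X/OX/.O/OX]: 2 plies

ply 1, X at .X/OX/.O/OX | (0,0)=-1→XX/OX/.O/OX; (2,0)=+0→.X/OX/XO/OX*
ply 2, O at .X/OX/XO/OX | (0,0)=+0→OX/OX/XO/OX*
ply 3: OX/OX/XO/OX is terminal +0 (X); from .X/OX/.O/OX depth 7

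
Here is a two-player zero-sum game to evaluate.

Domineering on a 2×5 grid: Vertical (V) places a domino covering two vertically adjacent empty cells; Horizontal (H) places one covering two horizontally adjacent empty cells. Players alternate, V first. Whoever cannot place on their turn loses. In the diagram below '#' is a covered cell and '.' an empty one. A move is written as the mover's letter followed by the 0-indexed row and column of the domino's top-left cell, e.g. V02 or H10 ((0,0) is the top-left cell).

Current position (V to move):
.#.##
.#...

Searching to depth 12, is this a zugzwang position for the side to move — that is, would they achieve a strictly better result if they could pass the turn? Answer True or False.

zugzwang(.#.##/.#..., V) = False

p1 V@[.#.##/.#...]: V00[##.##/##...]-1 V02[.####/.##..]+1*
p2 H@[.####/.##..]: H13[.####/.####]-1*
p3 V@[.####/.####]: V00[#####/#####]+1*
p4 H@[#####/#####] terminal -1; root [.#.##/.#...] d12
pass branch (H moves first from the same position):
  | p1 H@[.#.##/.#...]: H12[.#.##/.###.]-1* H13[.#.##/.#.##]-1
  | p2 V@[.#.##/.###.]: V00[##.##/####.]+1*
  | p3 H@[##.##/####.] terminal -1; root [.#.##/.#...] d12
V moving scores +1; V passing scores +1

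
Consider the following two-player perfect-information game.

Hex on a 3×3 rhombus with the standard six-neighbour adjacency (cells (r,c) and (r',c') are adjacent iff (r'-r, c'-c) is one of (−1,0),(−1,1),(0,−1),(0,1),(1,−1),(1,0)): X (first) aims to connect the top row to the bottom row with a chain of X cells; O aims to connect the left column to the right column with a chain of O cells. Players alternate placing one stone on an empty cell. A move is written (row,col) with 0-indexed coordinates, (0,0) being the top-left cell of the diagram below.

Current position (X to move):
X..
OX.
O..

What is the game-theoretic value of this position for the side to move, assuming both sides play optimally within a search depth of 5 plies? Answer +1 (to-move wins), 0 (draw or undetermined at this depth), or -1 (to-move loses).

p1 X@[X../OX./O..]: (0,1)[XX./OX./O..]-1 (0,2)[X.X/OX./O..]-1 (1,2)[X../OXX/O..]+1* (2,1)[X../OX./OX.]+1 (2,2)[X../OX./O.X]+1
p2 O@[X../OXX/O..]: (0,1)[XO./OXX/O..]-1* (0,2)[X.O/OXX/O..]-1 (2,1)[X../OXX/OO.]-1 (2,2)[X../OXX/O.O]-1
p3 X@[XO./OXX/O..]: (0,2)[XOX/OXX/O..]+1* (2,1)[XO./OXX/OX.]-1 (2,2)[XO./OXX/O.X]-1
p4 O@[XOX/OXX/O..]: (2,1)[XOX/OXX/OO.]-1* (2,2)[XOX/OXX/O.O]-1
p5 X@[XOX/OXX/OO.]: (2,2)[XOX/OXX/OOX]+1*
p6 O@[XOX/OXX/OOX] terminal -1; root [X../OX./O..] d5

value(X../OX./O.., X) = +1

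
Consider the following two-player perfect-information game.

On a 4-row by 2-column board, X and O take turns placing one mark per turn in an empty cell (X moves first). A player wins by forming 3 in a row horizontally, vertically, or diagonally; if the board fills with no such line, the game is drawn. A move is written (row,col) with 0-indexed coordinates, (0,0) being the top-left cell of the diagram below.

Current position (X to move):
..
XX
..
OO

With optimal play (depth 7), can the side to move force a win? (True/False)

X winning at [../XX/../OO]: False

ply 1, X at ../XX/../OO | (0,0)=+0→X./XX/../OO*; (0,1)=+0→.X/XX/../OO; (2,0)=+0→../XX/X./OO; (2,1)=+0→../XX/.X/OO
ply 2, O at X./XX/../OO | (0,1)=-1→XO/XX/../OO; (2,0)=+0→X./XX/O./OO*; (2,1)=-1→X./XX/.O/OO
ply 3, X at X./XX/O./OO | (0,1)=+0→XX/XX/O./OO*; (2,1)=+0→X./XX/OX/OO
ply 4, O at XX/XX/O./OO | (2,1)=+0→XX/XX/OO/OO*
ply 5: XX/XX/OO/OO is terminal +0 (X); from ../XX/../OO depth 7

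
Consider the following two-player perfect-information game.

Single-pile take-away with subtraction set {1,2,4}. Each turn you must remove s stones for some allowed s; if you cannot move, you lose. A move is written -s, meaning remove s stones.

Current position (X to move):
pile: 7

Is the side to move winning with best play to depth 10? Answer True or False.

X winning at [7]: True

ply 1, X at 7 | -1=+1→6*; -2=-1→5; -4=+1→3
ply 2, O at 6 | -1=-1→5*; -2=-1→4; -4=-1→2
ply 3, X at 5 | -1=-1→4; -2=+1→3*; -4=-1→1
ply 4, O at 3 | -1=-1→2*; -2=-1→1
ply 5, X at 2 | -1=-1→1; -2=+1→0*
ply 6: 0 is terminal -1 (O); from 7 depth 10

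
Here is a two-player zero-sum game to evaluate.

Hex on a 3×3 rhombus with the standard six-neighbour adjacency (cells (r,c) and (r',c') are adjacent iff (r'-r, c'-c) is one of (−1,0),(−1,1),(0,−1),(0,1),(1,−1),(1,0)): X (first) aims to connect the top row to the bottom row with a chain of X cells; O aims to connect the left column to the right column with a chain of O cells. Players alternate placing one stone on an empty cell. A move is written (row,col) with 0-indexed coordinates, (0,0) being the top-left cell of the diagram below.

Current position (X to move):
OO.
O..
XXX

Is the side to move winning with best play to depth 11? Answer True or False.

ply 1, X at OO./O../XXX | (0,2)=+1→OOX/O../XXX*; (1,1)=-1→OO./OX./XXX; (1,2)=-1→OO./O.X/XXX
ply 2, O at OOX/O../XXX | (1,1)=-1→OOX/OO./XXX*; (1,2)=-1→OOX/O.O/XXX
ply 3, X at OOX/OO./XXX | (1,2)=+1→OOX/OOX/XXX*
ply 4: OOX/OOX/XXX is terminal -1 (O); from OO./O../XXX depth 11

X winning at [OO./O../XXX]: True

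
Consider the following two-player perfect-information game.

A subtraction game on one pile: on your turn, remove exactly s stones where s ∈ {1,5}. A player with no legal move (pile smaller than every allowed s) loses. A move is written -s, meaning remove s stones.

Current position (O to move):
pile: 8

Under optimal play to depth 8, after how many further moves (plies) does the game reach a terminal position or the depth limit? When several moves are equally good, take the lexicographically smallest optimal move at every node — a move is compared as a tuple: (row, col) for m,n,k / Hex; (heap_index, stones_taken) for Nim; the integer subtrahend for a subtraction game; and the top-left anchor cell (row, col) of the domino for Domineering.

PV length from [8]: 8 plies

ply 1, O at 8 | -1=-1→7*; -5=-1→3
ply 2, X at 7 | -1=+1→6*; -5=+1→2
ply 3, O at 6 | -1=-1→5*; -5=-1→1
ply 4, X at 5 | -1=+1→4*; -5=+1→0
ply 5, O at 4 | -1=-1→3*
ply 6, X at 3 | -1=+1→2*
ply 7, O at 2 | -1=-1→1*
ply 8, X at 1 | -1=+1→0*
ply 9: 0 is terminal -1 (O); from 8 depth 8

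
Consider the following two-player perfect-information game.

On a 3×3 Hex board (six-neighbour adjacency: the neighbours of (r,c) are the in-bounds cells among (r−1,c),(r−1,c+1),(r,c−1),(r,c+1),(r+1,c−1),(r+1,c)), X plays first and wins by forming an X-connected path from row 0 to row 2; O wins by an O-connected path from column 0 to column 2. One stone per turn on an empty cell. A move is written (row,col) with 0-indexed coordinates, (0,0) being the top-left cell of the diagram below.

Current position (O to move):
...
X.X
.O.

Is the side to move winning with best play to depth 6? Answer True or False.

ply 1, O at .../X.X/.O. | (0,0)=-1→O../X.X/.O.*; (0,1)=-1→.O./X.X/.O.; (0,2)=-1→..O/X.X/.O.; (1,1)=-1→.../XOX/.O.; (2,0)=-1→.../X.X/OO.; (2,2)=-1→.../X.X/.OO
ply 2, X at O../X.X/.O. | (0,1)=+1→OX./X.X/.O.*; (0,2)=+1→O.X/X.X/.O.; (1,1)=+1→O../XXX/.O.; (2,0)=+1→O../X.X/XO.; (2,2)=+1→O../X.X/.OX
ply 3, O at OX./X.X/.O. | (0,2)=-1→OXO/X.X/.O.*; (1,1)=-1→OX./XOX/.O.; (2,0)=-1→OX./X.X/OO.; (2,2)=-1→OX./X.X/.OO
ply 4, X at OXO/X.X/.O. | (1,1)=+1→OXO/XXX/.O.*; (2,0)=+1→OXO/X.X/XO.; (2,2)=+1→OXO/X.X/.OX
ply 5, O at OXO/XXX/.O. | (2,0)=-1→OXO/XXX/OO.*; (2,2)=-1→OXO/XXX/.OO
ply 6, X at OXO/XXX/OO. | (2,2)=+1→OXO/XXX/OOX*
ply 7: OXO/XXX/OOX is terminal -1 (O); from .../X.X/.O. depth 6

O winning at [.../X.X/.O.]: False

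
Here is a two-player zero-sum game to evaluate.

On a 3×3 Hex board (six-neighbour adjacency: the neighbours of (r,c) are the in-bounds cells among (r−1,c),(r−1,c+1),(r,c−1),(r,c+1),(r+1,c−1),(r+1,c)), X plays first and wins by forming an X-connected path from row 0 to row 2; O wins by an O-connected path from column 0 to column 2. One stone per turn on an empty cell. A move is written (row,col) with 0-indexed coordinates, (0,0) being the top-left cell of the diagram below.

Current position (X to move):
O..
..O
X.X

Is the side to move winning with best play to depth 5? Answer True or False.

X winning at [O../..O/X.X]: True

p1 X@[O../..O/X.X]: (0,1)[OX./..O/X.X]+1* (0,2)[O.X/..O/X.X]-1 (1,0)[O../X.O/X.X]-1 (1,1)[O../.XO/X.X]+1 (2,1)[O../..O/XXX]-1
p2 O@[OX./..O/X.X]: (0,2)[OXO/..O/X.X]-1* (1,0)[OX./O.O/X.X]-1 (1,1)[OX./.OO/X.X]-1 (2,1)[OX./..O/XOX]-1
p3 X@[OXO/..O/X.X]: (1,0)[OXO/X.O/X.X]+1* (1,1)[OXO/.XO/X.X]+1 (2,1)[OXO/..O/XXX]+1
p4 O@[OXO/X.O/X.X] terminal -1; root [O../..O/X.X] d5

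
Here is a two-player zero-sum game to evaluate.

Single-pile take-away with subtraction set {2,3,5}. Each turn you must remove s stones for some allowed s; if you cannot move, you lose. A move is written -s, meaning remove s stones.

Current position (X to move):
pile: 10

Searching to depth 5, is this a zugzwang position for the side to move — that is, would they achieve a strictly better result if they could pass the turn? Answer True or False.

zugzwang(10, X) = False

p1 X@[10]: -2[8]+1* -3[7]+1 -5[5]-1
p2 O@[8]: -2[6]-1* -3[5]-1 -5[3]-1
p3 X@[6]: -2[4]-1 -3[3]-1 -5[1]+1*
p4 O@[1] terminal -1; root [10] d5
pass branch (O moves first from the same position):
  | p1 O@[10]: -2[8]+1* -3[7]+1 -5[5]-1
  | p2 X@[8]: -2[6]-1* -3[5]-1 -5[3]-1
  | p3 O@[6]: -2[4]-1 -3[3]-1 -5[1]+1*
  | p4 X@[1] terminal -1; root [10] d5
X moving scores +1; X passing scores -1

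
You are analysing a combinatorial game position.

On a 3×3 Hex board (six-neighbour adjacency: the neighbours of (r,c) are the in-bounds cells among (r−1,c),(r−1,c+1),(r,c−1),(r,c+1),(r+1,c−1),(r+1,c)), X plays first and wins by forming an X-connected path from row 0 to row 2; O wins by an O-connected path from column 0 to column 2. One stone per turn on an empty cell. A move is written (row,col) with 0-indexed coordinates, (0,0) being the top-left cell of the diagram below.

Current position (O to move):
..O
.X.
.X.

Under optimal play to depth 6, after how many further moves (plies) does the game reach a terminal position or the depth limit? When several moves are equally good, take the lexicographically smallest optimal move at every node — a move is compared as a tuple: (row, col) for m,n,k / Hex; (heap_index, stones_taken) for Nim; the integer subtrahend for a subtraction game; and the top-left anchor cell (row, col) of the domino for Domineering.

PV length from [..O/.X./.X.]: 3 plies

ply 1, O at ..O/.X./.X. | (0,0)=-1→O.O/.X./.X.; (0,1)=+1→.OO/.X./.X.*; (1,0)=-1→..O/OX./.X.; (1,2)=-1→..O/.XO/.X.; (2,0)=-1→..O/.X./OX.; (2,2)=-1→..O/.X./.XO
ply 2, X at .OO/.X./.X. | (0,0)=-1→XOO/.X./.X.*; (1,0)=-1→.OO/XX./.X.; (1,2)=-1→.OO/.XX/.X.; (2,0)=-1→.OO/.X./XX.; (2,2)=-1→.OO/.X./.XX
ply 3, O at XOO/.X./.X. | (1,0)=+1→XOO/OX./.X.*; (1,2)=-1→XOO/.XO/.X.; (2,0)=-1→XOO/.X./OX.; (2,2)=-1→XOO/.X./.XO
ply 4: XOO/OX./.X. is terminal -1 (X); from ..O/.X./.X. depth 6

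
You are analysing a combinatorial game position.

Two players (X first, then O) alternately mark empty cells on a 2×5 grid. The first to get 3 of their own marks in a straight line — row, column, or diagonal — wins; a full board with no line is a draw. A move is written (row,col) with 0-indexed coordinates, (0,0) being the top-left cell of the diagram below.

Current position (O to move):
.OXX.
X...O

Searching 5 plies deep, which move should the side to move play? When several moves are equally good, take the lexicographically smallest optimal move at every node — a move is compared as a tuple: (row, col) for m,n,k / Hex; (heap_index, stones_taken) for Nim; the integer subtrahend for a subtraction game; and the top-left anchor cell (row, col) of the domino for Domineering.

O's best at [.OXX./X...O]: (0,4)

p1 O@[.OXX./X...O]: (0,0)[OOXX./X...O]-1 (0,4)[.OXXO/X...O]+0* (1,1)[.OXX./XO..O]-1 (1,2)[.OXX./X.O.O]-1 (1,3)[.OXX./X..OO]-1
p2 X@[.OXXO/X...O]: (0,0)[XOXXO/X...O]+0* (1,1)[.OXXO/XX..O]+0 (1,2)[.OXXO/X.X.O]+0 (1,3)[.OXXO/X..XO]+0
p3 O@[XOXXO/X...O]: (1,1)[XOXXO/XO..O]+0* (1,2)[XOXXO/X.O.O]+0 (1,3)[XOXXO/X..OO]+0
p4 X@[XOXXO/XO..O]: (1,2)[XOXXO/XOX.O]+0* (1,3)[XOXXO/XO.XO]+0
p5 O@[XOXXO/XOX.O]: (1,3)[XOXXO/XOXOO]+0*
p6 X@[XOXXO/XOXOO] terminal +0; root [.OXX./X...O] d5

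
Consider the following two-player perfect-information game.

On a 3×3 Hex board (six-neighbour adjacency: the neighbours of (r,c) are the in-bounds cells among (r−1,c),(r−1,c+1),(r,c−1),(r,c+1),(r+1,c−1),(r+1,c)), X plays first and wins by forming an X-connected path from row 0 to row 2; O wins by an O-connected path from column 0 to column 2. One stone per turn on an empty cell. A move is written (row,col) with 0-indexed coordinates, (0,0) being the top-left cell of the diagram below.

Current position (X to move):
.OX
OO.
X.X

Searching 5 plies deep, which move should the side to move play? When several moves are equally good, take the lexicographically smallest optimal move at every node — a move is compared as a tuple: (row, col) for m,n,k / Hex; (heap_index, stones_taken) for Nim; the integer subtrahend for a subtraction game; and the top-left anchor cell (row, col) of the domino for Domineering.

[.OX/OO./X.X] X move#1: (0,0):-1/XOX/OO./X.X, (1,2):+1/.OX/OOX/X.X*, (2,1):-1/.OX/OO./XXX
[.OX/OOX/X.X] end (terminal -1, O#2); searched .OX/OO./X.X to 5

X's best at [.OX/OO./X.X]: (1,2)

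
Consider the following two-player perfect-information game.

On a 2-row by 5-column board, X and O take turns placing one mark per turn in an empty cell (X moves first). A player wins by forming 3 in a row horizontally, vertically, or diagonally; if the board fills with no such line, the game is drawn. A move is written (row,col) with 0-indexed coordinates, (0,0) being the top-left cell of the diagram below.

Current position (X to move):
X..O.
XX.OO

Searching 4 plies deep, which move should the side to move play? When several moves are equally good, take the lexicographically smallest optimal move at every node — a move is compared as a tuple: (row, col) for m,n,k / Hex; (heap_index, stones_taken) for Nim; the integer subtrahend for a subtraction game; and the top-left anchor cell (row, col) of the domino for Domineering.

ply 1, X at X..O./XX.OO | (0,1)=-1→XX.O./XX.OO; (0,2)=-1→X.XO./XX.OO; (0,4)=-1→X..OX/XX.OO; (1,2)=+1→X..O./XXXOO*
ply 2: X..O./XXXOO is terminal -1 (O); from X..O./XX.OO depth 4

X's best at [X..O./XX.OO]: (1,2)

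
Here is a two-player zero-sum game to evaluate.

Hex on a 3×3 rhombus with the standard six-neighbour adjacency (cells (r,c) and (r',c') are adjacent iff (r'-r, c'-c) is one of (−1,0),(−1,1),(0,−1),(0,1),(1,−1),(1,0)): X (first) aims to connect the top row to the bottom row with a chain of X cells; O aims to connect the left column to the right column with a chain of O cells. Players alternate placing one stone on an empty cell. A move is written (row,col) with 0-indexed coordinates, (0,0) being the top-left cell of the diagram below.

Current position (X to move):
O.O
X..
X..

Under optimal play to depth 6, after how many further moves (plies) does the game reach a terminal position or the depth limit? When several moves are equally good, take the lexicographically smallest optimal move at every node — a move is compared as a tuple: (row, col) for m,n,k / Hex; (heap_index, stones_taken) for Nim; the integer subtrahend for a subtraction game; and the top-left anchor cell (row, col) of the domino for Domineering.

p1 X@[O.O/X../X..]: (0,1)[OXO/X../X..]+1* (1,1)[O.O/XX./X..]-1 (1,2)[O.O/X.X/X..]-1 (2,1)[O.O/X../XX.]-1 (2,2)[O.O/X../X.X]-1
p2 O@[OXO/X../X..] terminal -1; root [O.O/X../X..] d6

PV length from [O.O/X../X..]: 1 ply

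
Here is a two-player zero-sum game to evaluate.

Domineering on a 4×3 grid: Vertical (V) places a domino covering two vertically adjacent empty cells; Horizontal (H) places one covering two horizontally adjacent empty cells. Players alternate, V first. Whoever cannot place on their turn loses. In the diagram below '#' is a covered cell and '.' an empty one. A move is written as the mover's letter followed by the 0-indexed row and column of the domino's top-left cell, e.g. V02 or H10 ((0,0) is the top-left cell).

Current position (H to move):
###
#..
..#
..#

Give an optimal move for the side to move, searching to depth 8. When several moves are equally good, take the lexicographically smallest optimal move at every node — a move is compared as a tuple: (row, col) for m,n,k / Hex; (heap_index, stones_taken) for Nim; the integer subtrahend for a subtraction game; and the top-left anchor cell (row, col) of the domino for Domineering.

[###/#../..#/..#] H move#1: H11:-1/###/###/..#/..#, H20:+1/###/#../###/..#*, H30:-1/###/#../..#/###
[###/#../###/..#] end (terminal -1, V#2); searched ###/#../..#/..# to 8

H's best at [###/#../..#/..#]: H20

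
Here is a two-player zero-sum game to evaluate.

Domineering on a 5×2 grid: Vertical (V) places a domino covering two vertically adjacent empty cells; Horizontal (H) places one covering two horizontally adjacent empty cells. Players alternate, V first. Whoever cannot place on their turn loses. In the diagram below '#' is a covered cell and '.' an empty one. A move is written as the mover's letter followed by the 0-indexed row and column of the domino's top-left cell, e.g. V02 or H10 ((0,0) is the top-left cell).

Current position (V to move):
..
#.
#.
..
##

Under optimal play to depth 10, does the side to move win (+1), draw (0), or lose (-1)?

ply 1, V at ../#./#./../## | V01=-1→.#/##/#./../##*; V11=-1→../##/##/../##; V21=-1→../#./##/.#/##
ply 2, H at .#/##/#./../## | H30=+1→.#/##/#./##/##*
ply 3: .#/##/#./##/## is terminal -1 (V); from ../#./#./../## depth 10

value(../#./#./../##, V) = -1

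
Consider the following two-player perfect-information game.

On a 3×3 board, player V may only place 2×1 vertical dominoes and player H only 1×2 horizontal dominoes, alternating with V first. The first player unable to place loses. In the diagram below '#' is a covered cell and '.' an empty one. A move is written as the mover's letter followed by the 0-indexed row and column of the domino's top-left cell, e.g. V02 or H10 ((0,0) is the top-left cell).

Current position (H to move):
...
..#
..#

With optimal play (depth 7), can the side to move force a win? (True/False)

H winning at [.../..#/..#]: True

ply 1, H at .../..#/..# | H00=-1→##./..#/..#; H01=-1→.##/..#/..#; H10=+1→.../###/..#*; H20=-1→.../..#/###
ply 2: .../###/..# is terminal -1 (V); from .../..#/..# depth 7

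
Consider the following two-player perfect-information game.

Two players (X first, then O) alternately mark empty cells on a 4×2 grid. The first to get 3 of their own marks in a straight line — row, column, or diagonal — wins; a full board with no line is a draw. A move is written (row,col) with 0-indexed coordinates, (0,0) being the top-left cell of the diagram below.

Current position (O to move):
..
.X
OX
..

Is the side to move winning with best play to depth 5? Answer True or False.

p1 O@[../.X/OX/..]: (0,0)[O./.X/OX/..]-1* (0,1)[.O/.X/OX/..]-1 (1,0)[../OX/OX/..]-1 (3,0)[../.X/OX/O.]-1 (3,1)[../.X/OX/.O]-1
p2 X@[O./.X/OX/..]: (0,1)[OX/.X/OX/..]+1* (1,0)[O./XX/OX/..]+1 (3,0)[O./.X/OX/X.]-1 (3,1)[O./.X/OX/.X]+1
p3 O@[OX/.X/OX/..] terminal -1; root [../.X/OX/..] d5

O winning at [../.X/OX/..]: False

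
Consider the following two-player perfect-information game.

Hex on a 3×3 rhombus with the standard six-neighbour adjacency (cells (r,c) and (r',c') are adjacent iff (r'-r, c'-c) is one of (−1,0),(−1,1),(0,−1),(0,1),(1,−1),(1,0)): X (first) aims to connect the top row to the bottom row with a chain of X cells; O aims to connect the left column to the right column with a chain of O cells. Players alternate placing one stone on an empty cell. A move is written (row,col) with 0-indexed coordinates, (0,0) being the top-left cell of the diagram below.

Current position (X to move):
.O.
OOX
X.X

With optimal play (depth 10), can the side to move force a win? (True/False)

[.O./OOX/X.X] X move#1: (0,0):-1/XO./OOX/X.X, (0,2):+1/.OX/OOX/X.X*, (2,1):-1/.O./OOX/XXX
[.OX/OOX/X.X] end (terminal -1, O#2); searched .O./OOX/X.X to 10

X winning at [.O./OOX/X.X]: True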